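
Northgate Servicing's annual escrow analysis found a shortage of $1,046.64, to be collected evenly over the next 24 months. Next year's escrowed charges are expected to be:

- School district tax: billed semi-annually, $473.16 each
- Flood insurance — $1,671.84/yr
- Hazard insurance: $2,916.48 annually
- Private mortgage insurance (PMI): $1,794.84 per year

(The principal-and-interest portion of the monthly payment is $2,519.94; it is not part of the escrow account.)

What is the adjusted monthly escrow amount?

$654.40

School district tax = $473.16 × 2 = $946.32
Flood insurance = $1,671.84
Hazard insurance = $2,916.48
Private mortgage insurance (PMI) = $1,794.84
Combined annual = $946.32 + $1,671.84 + $2,916.48 + $1,794.84 = $7,329.48
Monthly = $7,329.48 / 12 = $610.79
Shortage per month = $1,046.64 ÷ 24 = $43.61
New monthly escrow = $610.79 + $43.61 = $654.40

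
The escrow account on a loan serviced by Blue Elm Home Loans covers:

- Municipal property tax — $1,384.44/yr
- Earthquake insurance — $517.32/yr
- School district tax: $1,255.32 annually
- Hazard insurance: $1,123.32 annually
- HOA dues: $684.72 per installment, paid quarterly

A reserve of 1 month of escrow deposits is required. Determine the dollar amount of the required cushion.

$584.94

Municipal property tax = $1,384.44 annually
Earthquake insurance = $517.32 annually
School district tax = $1,255.32 annually
Hazard insurance = $1,123.32 annually
HOA dues = $684.72 × 4 = $2,738.88 annually
Combined annual = $7,019.28
Base monthly escrow = $7,019.28 ÷ 12 = $584.94
Required cushion = 1 × $584.94 = $584.94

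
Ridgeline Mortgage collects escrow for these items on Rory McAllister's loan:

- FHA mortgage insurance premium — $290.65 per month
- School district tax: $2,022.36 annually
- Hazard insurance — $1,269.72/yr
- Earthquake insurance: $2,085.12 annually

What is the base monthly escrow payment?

FHA mortgage insurance premium — $290.65 × 12 = $3,487.80/yr
School district tax — $2,022.36/yr
Hazard insurance — $1,269.72/yr
Earthquake insurance — $2,085.12/yr
Total annual escrow = $3,487.80 + $2,022.36 + $1,269.72 + $2,085.12 = $8,865.00
Monthly escrow = $8,865.00 ÷ 12 = $738.75

$738.75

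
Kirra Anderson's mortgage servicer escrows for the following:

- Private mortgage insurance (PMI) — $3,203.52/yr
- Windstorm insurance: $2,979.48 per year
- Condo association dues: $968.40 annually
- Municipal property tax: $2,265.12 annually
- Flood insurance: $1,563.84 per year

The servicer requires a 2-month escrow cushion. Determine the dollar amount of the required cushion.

$1,830.06

Private mortgage insurance (PMI): $3,203.52
Windstorm insurance: $2,979.48
Condo association dues: $968.40
Municipal property tax: $2,265.12
Flood insurance: $1,563.84
Yearly total = $10,980.36
Monthly = $10,980.36 / 12 = $915.03
Reserve = 2 × $915.03 = $1,830.06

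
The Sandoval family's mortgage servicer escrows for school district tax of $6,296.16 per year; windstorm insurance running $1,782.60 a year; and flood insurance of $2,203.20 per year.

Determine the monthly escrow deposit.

School district tax: $6,296.16
Windstorm insurance: $1,782.60
Flood insurance: $2,203.20
Total per year = $6,296.16 + $1,782.60 + $2,203.20 = $10,281.96
Base monthly escrow = $10,281.96 ÷ 12 = $856.83

$856.83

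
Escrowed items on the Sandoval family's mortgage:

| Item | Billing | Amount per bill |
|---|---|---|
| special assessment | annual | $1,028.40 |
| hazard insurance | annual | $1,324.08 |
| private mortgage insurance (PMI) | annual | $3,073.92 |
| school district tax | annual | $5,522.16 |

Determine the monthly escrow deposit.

Special assessment: $1,028.40
Hazard insurance: $1,324.08
Private mortgage insurance (PMI): $3,073.92
School district tax: $5,522.16
Yearly total = $10,948.56
Base monthly escrow = $10,948.56 / 12 = $912.38

$912.38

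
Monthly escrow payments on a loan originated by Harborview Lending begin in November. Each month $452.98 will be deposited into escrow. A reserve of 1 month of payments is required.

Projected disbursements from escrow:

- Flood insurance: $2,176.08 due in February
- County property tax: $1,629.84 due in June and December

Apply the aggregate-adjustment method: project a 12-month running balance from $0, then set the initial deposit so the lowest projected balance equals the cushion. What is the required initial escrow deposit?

Cushion = 1 × $452.98 = $452.98
Trial balance (start $0, +$452.98 each month, − disbursements):
  Nov: +$452.98 → $452.98
  Dec: +$452.98 − $1,629.84 → -$723.88
  Jan: +$452.98 → -$270.90
  Feb: +$452.98 − $2,176.08 → -$1,994.00
  Mar: +$452.98 → -$1,541.02
  Apr: +$452.98 → -$1,088.04
  May: +$452.98 → -$635.06
  Jun: +$452.98 − $1,629.84 → -$1,811.92
  Jul: +$452.98 → -$1,358.94
  Aug: +$452.98 → -$905.96
  Sep: +$452.98 → -$452.98
  Oct: +$452.98 → $0.00
Lowest trial balance = -$1,994.00 (Feb)
Initial deposit = cushion − low point = $452.98 − (-$1,994.00) = $2,446.98

$2,446.98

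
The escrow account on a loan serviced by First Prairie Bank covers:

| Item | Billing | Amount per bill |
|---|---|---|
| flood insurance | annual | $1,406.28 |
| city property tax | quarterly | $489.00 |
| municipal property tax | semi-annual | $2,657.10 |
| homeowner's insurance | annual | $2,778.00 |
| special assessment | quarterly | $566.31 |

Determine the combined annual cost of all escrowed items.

Flood insurance = $1,406.28
City property tax = $489.00 × 4 = $1,956.00
Municipal property tax = $2,657.10 × 2 = $5,314.20
Homeowner's insurance = $2,778.00
Special assessment = $566.31 × 4 = $2,265.24
Total per year = $13,719.72

$13,719.72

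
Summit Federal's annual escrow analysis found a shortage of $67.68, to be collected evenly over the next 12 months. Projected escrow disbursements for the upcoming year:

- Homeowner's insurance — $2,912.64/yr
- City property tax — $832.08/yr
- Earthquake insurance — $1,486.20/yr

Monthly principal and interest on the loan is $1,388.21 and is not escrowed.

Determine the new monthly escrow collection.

Homeowner's insurance — $2,912.64 per year
City property tax — $832.08 per year
Earthquake insurance — $1,486.20 per year
Yearly total = $2,912.64 + $832.08 + $1,486.20 = $5,230.92
Base monthly escrow = $5,230.92 ÷ 12 = $435.91
Monthly shortage recovery: $67.68 ÷ 12 = $5.64
New monthly escrow = $435.91 + $5.64 = $441.55

$441.55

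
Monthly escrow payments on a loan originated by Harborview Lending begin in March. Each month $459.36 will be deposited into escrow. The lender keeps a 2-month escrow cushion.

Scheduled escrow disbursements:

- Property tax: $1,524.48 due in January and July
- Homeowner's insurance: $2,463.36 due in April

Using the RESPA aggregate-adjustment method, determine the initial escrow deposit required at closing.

$2,609.76

Cushion = 2 × $459.36 = $918.72
Trial balance (start $0, +$459.36 each month, − disbursements):
  Mar: +$459.36 → $459.36
  Apr: +$459.36 − $2,463.36 → -$1,544.64
  May: +$459.36 → -$1,085.28
  Jun: +$459.36 → -$625.92
  Jul: +$459.36 − $1,524.48 → -$1,691.04
  Aug: +$459.36 → -$1,231.68
  Sep: +$459.36 → -$772.32
  Oct: +$459.36 → -$312.96
  Nov: +$459.36 → $146.40
  Dec: +$459.36 → $605.76
  Jan: +$459.36 − $1,524.48 → -$459.36
  Feb: +$459.36 → $0.00
Lowest trial balance = -$1,691.04 (Jul)
Initial deposit = cushion − low point = $918.72 − (-$1,691.04) = $2,609.76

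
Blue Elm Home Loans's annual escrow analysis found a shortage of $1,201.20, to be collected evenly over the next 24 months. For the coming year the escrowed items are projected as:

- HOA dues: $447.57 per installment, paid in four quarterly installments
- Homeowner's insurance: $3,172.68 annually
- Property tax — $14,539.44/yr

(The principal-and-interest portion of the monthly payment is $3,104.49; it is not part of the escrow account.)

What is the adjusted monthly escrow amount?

$1,675.25

HOA dues — $447.57 × 4 = $1,790.28/yr
Homeowner's insurance — $3,172.68/yr
Property tax — $14,539.44/yr
Total annual escrow = $19,502.40
Monthly escrow = $19,502.40 / 12 = $1,625.20
Shortage spread = $1,201.20 / 24 = $50.05/mo
New monthly escrow = $1,625.20 + $50.05 = $1,675.25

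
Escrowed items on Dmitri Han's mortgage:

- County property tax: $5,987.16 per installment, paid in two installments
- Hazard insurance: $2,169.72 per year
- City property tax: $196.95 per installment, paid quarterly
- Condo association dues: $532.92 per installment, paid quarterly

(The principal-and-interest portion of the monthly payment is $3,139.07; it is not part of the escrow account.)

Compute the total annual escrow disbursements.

$17,063.52

County property tax = $5,987.16 × 2 = $11,974.32 annually
Hazard insurance = $2,169.72 annually
City property tax = $196.95 × 4 = $787.80 annually
Condo association dues = $532.92 × 4 = $2,131.68 annually
Total annual escrow = $11,974.32 + $2,169.72 + $787.80 + $2,131.68 = $17,063.52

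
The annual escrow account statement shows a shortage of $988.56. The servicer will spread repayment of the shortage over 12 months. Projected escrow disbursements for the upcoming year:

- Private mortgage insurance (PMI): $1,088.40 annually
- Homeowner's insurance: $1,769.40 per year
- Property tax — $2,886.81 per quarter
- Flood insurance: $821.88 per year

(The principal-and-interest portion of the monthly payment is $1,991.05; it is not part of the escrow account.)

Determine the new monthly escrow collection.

Private mortgage insurance (PMI): $1,088.40/yr
Homeowner's insurance: $1,769.40/yr
Property tax: $2,886.81 × 4 = $11,547.24/yr
Flood insurance: $821.88/yr
Yearly total = $1,088.40 + $1,769.40 + $11,547.24 + $821.88 = $15,226.92
Per month = $15,226.92 / 12 = $1,268.91
Shortage spread = $988.56 ÷ 12 = $82.38/mo
Adjusted monthly = $1,268.91 + $82.38 = $1,351.29

$1,351.29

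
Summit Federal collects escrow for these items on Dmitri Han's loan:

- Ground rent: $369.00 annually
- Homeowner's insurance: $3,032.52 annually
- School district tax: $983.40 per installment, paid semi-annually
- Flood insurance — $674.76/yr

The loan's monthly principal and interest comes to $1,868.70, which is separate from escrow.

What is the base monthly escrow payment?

Ground rent: $369.00 per year
Homeowner's insurance: $3,032.52 per year
School district tax: $983.40 × 2 = $1,966.80 per year
Flood insurance: $674.76 per year
Combined annual = $6,043.08
Base monthly escrow = $6,043.08 ÷ 12 = $503.59

$503.59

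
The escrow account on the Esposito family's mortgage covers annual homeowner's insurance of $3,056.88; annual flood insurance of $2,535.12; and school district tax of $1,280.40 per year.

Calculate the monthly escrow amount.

$572.70

Homeowner's insurance: $3,056.88
Flood insurance: $2,535.12
School district tax: $1,280.40
Yearly total = $3,056.88 + $2,535.12 + $1,280.40 = $6,872.40
Per month = $6,872.40 ÷ 12 = $572.70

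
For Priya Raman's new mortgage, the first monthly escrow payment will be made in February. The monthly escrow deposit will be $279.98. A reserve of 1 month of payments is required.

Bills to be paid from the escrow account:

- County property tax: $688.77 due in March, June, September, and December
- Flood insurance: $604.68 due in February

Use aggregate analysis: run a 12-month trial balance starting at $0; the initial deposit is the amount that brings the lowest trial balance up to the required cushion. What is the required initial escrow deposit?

Cushion = 1 × $279.98 = $279.98
Trial balance (start $0, +$279.98 each month, − disbursements):
  Feb: +$279.98 − $604.68 → -$324.70
  Mar: +$279.98 − $688.77 → -$733.49
  Apr: +$279.98 → -$453.51
  May: +$279.98 → -$173.53
  Jun: +$279.98 − $688.77 → -$582.32
  Jul: +$279.98 → -$302.34
  Aug: +$279.98 → -$22.36
  Sep: +$279.98 − $688.77 → -$431.15
  Oct: +$279.98 → -$151.17
  Nov: +$279.98 → $128.81
  Dec: +$279.98 − $688.77 → -$279.98
  Jan: +$279.98 → $0.00
Lowest trial balance = -$733.49 (Mar)
Initial deposit = cushion − low point = $279.98 − (-$733.49) = $1,013.47

$1,013.47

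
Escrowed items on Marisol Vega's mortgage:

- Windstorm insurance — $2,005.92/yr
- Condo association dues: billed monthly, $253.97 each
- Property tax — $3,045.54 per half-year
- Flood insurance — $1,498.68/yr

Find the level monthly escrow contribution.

Windstorm insurance: $2,005.92 per year
Condo association dues: $253.97 × 12 = $3,047.64 per year
Property tax: $3,045.54 × 2 = $6,091.08 per year
Flood insurance: $1,498.68 per year
Yearly total = $12,643.32
Per month = $12,643.32 / 12 = $1,053.61

$1,053.61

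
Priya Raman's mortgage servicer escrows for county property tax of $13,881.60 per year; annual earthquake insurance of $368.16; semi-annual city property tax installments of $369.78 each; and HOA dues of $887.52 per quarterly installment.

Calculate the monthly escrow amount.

$1,544.95

County property tax: $13,881.60
Earthquake insurance: $368.16
City property tax: $369.78 × 2 = $739.56
HOA dues: $887.52 × 4 = $3,550.08
Annual escrow total = $18,539.40
Base monthly escrow = $18,539.40 / 12 = $1,544.95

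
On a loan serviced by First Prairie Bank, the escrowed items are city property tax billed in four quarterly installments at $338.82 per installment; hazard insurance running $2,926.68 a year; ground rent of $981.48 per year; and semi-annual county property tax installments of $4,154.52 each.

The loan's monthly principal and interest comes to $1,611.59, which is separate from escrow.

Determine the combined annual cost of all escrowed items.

City property tax — $338.82 × 4 = $1,355.28
Hazard insurance — $2,926.68
Ground rent — $981.48
County property tax — $4,154.52 × 2 = $8,309.04
Annual escrow total = $13,572.48

$13,572.48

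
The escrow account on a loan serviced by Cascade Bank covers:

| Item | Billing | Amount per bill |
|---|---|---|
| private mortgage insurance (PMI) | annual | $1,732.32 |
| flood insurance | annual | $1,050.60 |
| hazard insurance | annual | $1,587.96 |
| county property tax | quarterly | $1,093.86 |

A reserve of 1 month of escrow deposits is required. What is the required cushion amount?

Private mortgage insurance (PMI) — $1,732.32/yr
Flood insurance — $1,050.60/yr
Hazard insurance — $1,587.96/yr
County property tax — $1,093.86 × 4 = $4,375.44/yr
Total annual escrow = $8,746.32
Monthly = $8,746.32 ÷ 12 = $728.86
Cushion = 1 × $728.86 = $728.86

$728.86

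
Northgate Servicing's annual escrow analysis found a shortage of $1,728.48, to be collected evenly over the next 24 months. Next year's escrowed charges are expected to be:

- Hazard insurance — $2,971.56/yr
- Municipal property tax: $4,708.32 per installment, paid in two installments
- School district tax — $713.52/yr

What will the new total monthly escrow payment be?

$1,163.83

Hazard insurance: $2,971.56
Municipal property tax: $4,708.32 × 2 = $9,416.64
School district tax: $713.52
Combined annual = $2,971.56 + $9,416.64 + $713.52 = $13,101.72
Monthly = $13,101.72 ÷ 12 = $1,091.81
Monthly shortage recovery: $1,728.48 / 24 = $72.02
Adjusted monthly = $1,091.81 + $72.02 = $1,163.83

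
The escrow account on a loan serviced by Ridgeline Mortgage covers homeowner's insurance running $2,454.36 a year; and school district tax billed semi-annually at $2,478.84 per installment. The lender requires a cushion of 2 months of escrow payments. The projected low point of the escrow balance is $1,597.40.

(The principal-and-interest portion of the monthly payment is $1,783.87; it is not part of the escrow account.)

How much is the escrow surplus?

$362.06

Homeowner's insurance = $2,454.36 annually
School district tax = $2,478.84 × 2 = $4,957.68 annually
Combined annual = $2,454.36 + $4,957.68 = $7,412.04
Monthly escrow = $7,412.04 ÷ 12 = $617.67
Required reserve = 2 × $617.67 = $1,235.34
Excess over cushion: $1,597.40 − $1,235.34 = $362.06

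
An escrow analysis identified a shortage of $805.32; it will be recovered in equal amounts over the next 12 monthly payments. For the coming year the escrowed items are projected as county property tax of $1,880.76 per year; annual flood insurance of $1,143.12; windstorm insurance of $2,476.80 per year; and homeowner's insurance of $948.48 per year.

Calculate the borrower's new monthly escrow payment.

$604.54

County property tax — $1,880.76 annually
Flood insurance — $1,143.12 annually
Windstorm insurance — $2,476.80 annually
Homeowner's insurance — $948.48 annually
Yearly total = $1,880.76 + $1,143.12 + $2,476.80 + $948.48 = $6,449.16
Base monthly escrow = $6,449.16 / 12 = $537.43
Monthly shortage recovery: $805.32 / 12 = $67.11
Adjusted monthly = $537.43 + $67.11 = $604.54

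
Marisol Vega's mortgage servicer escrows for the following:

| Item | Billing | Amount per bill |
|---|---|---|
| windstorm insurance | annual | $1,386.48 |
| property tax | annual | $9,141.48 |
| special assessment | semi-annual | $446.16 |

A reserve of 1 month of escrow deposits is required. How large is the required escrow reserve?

$951.69

Windstorm insurance — $1,386.48 annually
Property tax — $9,141.48 annually
Special assessment — $446.16 × 2 = $892.32 annually
Total per year = $11,420.28
Base monthly escrow = $11,420.28 / 12 = $951.69
Required cushion = 1 × $951.69 = $951.69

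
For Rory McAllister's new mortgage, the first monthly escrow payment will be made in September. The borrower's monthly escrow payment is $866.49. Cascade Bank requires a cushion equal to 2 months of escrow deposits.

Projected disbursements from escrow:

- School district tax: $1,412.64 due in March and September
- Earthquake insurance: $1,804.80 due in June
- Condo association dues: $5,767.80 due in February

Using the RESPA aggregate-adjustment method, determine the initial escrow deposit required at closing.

Cushion = 2 × $866.49 = $1,732.98
Trial balance (start $0, +$866.49 each month, − disbursements):
  Sep: +$866.49 − $1,412.64 → -$546.15
  Oct: +$866.49 → $320.34
  Nov: +$866.49 → $1,186.83
  Dec: +$866.49 → $2,053.32
  Jan: +$866.49 → $2,919.81
  Feb: +$866.49 − $5,767.80 → -$1,981.50
  Mar: +$866.49 − $1,412.64 → -$2,527.65
  Apr: +$866.49 → -$1,661.16
  May: +$866.49 → -$794.67
  Jun: +$866.49 − $1,804.80 → -$1,732.98
  Jul: +$866.49 → -$866.49
  Aug: +$866.49 → $0.00
Lowest trial balance = -$2,527.65 (Mar)
Initial deposit = cushion − low point = $1,732.98 − (-$2,527.65) = $4,260.63

$4,260.63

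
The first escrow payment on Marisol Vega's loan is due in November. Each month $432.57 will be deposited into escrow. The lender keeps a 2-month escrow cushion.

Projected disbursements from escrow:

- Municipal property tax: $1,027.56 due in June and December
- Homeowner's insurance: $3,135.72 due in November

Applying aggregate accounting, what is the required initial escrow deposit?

Cushion = 2 × $432.57 = $865.14
Trial balance (start $0, +$432.57 each month, − disbursements):
  Nov: +$432.57 − $3,135.72 → -$2,703.15
  Dec: +$432.57 − $1,027.56 → -$3,298.14
  Jan: +$432.57 → -$2,865.57
  Feb: +$432.57 → -$2,433.00
  Mar: +$432.57 → -$2,000.43
  Apr: +$432.57 → -$1,567.86
  May: +$432.57 → -$1,135.29
  Jun: +$432.57 − $1,027.56 → -$1,730.28
  Jul: +$432.57 → -$1,297.71
  Aug: +$432.57 → -$865.14
  Sep: +$432.57 → -$432.57
  Oct: +$432.57 → $0.00
Lowest trial balance = -$3,298.14 (Dec)
Initial deposit = cushion − low point = $865.14 − (-$3,298.14) = $4,163.28

$4,163.28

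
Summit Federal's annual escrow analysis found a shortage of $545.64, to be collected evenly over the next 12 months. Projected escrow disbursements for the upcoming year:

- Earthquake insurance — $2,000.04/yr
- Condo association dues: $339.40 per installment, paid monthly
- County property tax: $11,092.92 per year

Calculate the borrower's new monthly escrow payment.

$1,475.95

Earthquake insurance: $2,000.04
Condo association dues: $339.40 × 12 = $4,072.80
County property tax: $11,092.92
Annual escrow total = $2,000.04 + $4,072.80 + $11,092.92 = $17,165.76
Base monthly escrow = $17,165.76 / 12 = $1,430.48
Monthly shortage recovery: $545.64 / 12 = $45.47
Adjusted monthly = $1,430.48 + $45.47 = $1,475.95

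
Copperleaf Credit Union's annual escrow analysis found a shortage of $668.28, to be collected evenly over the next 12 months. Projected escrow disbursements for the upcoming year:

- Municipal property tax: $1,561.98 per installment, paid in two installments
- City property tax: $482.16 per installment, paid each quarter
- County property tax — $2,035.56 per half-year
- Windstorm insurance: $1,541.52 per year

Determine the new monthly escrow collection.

$944.46

Municipal property tax: $1,561.98 × 2 = $3,123.96 per year
City property tax: $482.16 × 4 = $1,928.64 per year
County property tax: $2,035.56 × 2 = $4,071.12 per year
Windstorm insurance: $1,541.52 per year
Yearly total = $3,123.96 + $1,928.64 + $4,071.12 + $1,541.52 = $10,665.24
Monthly = $10,665.24 / 12 = $888.77
Monthly shortage recovery: $668.28 / 12 = $55.69
New monthly escrow = $888.77 + $55.69 = $944.46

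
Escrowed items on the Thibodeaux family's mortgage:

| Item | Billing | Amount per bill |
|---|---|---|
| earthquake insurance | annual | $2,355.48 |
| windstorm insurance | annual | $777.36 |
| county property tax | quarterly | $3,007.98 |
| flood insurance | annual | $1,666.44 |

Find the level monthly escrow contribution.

$1,402.60

Earthquake insurance = $2,355.48 annually
Windstorm insurance = $777.36 annually
County property tax = $3,007.98 × 4 = $12,031.92 annually
Flood insurance = $1,666.44 annually
Total annual escrow = $2,355.48 + $777.36 + $12,031.92 + $1,666.44 = $16,831.20
Monthly = $16,831.20 ÷ 12 = $1,402.60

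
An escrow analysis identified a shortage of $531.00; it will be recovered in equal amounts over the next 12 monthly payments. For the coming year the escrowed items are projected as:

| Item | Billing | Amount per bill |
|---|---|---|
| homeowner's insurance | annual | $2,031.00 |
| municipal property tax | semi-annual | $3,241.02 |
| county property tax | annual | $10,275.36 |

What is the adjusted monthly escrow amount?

$1,609.95

Homeowner's insurance: $2,031.00 annually
Municipal property tax: $3,241.02 × 2 = $6,482.04 annually
County property tax: $10,275.36 annually
Yearly total = $2,031.00 + $6,482.04 + $10,275.36 = $18,788.40
Per month = $18,788.40 / 12 = $1,565.70
Shortage spread = $531.00 / 12 = $44.25/mo
New monthly escrow = $1,565.70 + $44.25 = $1,609.95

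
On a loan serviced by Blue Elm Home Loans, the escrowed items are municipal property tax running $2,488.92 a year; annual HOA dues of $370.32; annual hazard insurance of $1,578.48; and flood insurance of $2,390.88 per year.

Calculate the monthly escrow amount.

Municipal property tax = $2,488.92/yr
HOA dues = $370.32/yr
Hazard insurance = $1,578.48/yr
Flood insurance = $2,390.88/yr
Total annual escrow = $6,828.60
Per month = $6,828.60 ÷ 12 = $569.05

$569.05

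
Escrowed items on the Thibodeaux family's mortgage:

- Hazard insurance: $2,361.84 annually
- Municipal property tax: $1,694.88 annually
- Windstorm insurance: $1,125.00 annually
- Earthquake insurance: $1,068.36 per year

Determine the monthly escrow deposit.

$520.84

Hazard insurance: $2,361.84 per year
Municipal property tax: $1,694.88 per year
Windstorm insurance: $1,125.00 per year
Earthquake insurance: $1,068.36 per year
Annual escrow total = $6,250.08
Base monthly escrow = $6,250.08 / 12 = $520.84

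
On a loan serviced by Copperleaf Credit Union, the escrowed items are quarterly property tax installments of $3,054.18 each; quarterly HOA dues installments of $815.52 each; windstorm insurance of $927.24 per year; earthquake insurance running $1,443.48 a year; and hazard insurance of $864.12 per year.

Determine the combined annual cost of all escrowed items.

$18,713.64

Property tax: $3,054.18 × 4 = $12,216.72/yr
HOA dues: $815.52 × 4 = $3,262.08/yr
Windstorm insurance: $927.24/yr
Earthquake insurance: $1,443.48/yr
Hazard insurance: $864.12/yr
Combined annual = $12,216.72 + $3,262.08 + $927.24 + $1,443.48 + $864.12 = $18,713.64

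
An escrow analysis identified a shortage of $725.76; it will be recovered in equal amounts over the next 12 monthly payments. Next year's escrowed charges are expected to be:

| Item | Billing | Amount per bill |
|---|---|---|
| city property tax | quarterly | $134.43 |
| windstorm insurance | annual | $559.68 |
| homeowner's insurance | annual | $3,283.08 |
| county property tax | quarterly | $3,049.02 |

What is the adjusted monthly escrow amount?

City property tax: $134.43 × 4 = $537.72/yr
Windstorm insurance: $559.68/yr
Homeowner's insurance: $3,283.08/yr
County property tax: $3,049.02 × 4 = $12,196.08/yr
Combined annual = $537.72 + $559.68 + $3,283.08 + $12,196.08 = $16,576.56
Base monthly escrow = $16,576.56 / 12 = $1,381.38
Shortage per month = $725.76 ÷ 12 = $60.48
Adjusted monthly = $1,381.38 + $60.48 = $1,441.86

$1,441.86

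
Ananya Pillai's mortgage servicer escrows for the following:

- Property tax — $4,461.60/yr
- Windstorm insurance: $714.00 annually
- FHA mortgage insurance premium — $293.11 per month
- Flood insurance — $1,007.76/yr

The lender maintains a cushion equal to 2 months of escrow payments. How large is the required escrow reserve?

$1,616.78

Property tax: $4,461.60
Windstorm insurance: $714.00
FHA mortgage insurance premium: $293.11 × 12 = $3,517.32
Flood insurance: $1,007.76
Total per year = $4,461.60 + $714.00 + $3,517.32 + $1,007.76 = $9,700.68
Monthly = $9,700.68 ÷ 12 = $808.39
Reserve = 2 × $808.39 = $1,616.78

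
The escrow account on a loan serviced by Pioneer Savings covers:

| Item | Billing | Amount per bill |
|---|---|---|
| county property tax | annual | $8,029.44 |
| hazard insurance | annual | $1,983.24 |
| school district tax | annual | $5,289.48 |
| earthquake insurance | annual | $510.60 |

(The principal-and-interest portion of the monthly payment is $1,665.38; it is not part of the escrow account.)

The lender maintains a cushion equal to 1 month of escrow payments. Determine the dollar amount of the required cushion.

$1,317.73

County property tax — $8,029.44/yr
Hazard insurance — $1,983.24/yr
School district tax — $5,289.48/yr
Earthquake insurance — $510.60/yr
Total annual escrow = $15,812.76
Base monthly escrow = $15,812.76 ÷ 12 = $1,317.73
Cushion = 1 × $1,317.73 = $1,317.73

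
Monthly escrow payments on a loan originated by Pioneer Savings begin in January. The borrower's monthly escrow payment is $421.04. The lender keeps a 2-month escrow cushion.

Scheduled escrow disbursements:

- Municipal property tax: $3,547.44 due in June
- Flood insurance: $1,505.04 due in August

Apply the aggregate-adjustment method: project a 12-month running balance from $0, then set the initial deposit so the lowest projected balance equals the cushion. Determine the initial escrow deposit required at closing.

Cushion = 2 × $421.04 = $842.08
Trial balance (start $0, +$421.04 each month, − disbursements):
  Jan: +$421.04 → $421.04
  Feb: +$421.04 → $842.08
  Mar: +$421.04 → $1,263.12
  Apr: +$421.04 → $1,684.16
  May: +$421.04 → $2,105.20
  Jun: +$421.04 − $3,547.44 → -$1,021.20
  Jul: +$421.04 → -$600.16
  Aug: +$421.04 − $1,505.04 → -$1,684.16
  Sep: +$421.04 → -$1,263.12
  Oct: +$421.04 → -$842.08
  Nov: +$421.04 → -$421.04
  Dec: +$421.04 → $0.00
Lowest trial balance = -$1,684.16 (Aug)
Initial deposit = cushion − low point = $842.08 − (-$1,684.16) = $2,526.24

$2,526.24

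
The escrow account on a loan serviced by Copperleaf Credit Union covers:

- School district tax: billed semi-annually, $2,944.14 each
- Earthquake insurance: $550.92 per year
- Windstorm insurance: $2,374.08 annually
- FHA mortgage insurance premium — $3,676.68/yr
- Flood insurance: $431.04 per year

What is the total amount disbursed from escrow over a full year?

School district tax = $2,944.14 × 2 = $5,888.28 annually
Earthquake insurance = $550.92 annually
Windstorm insurance = $2,374.08 annually
FHA mortgage insurance premium = $3,676.68 annually
Flood insurance = $431.04 annually
Total annual escrow = $12,921.00

$12,921.00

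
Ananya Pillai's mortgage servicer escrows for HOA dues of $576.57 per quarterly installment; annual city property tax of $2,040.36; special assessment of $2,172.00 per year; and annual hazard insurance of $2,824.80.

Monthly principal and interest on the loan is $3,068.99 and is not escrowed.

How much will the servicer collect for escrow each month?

HOA dues: $576.57 × 4 = $2,306.28 annually
City property tax: $2,040.36 annually
Special assessment: $2,172.00 annually
Hazard insurance: $2,824.80 annually
Combined annual = $2,306.28 + $2,040.36 + $2,172.00 + $2,824.80 = $9,343.44
Monthly escrow = $9,343.44 / 12 = $778.62

$778.62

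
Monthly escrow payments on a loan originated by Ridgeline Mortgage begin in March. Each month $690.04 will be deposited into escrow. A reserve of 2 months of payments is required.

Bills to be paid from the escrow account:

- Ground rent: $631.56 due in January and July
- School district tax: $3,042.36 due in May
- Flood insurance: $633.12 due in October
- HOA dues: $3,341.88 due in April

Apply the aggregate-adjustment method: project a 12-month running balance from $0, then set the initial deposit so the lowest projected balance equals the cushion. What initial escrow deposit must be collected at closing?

Cushion = 2 × $690.04 = $1,380.08
Trial balance (start $0, +$690.04 each month, − disbursements):
  Mar: +$690.04 → $690.04
  Apr: +$690.04 − $3,341.88 → -$1,961.80
  May: +$690.04 − $3,042.36 → -$4,314.12
  Jun: +$690.04 → -$3,624.08
  Jul: +$690.04 − $631.56 → -$3,565.60
  Aug: +$690.04 → -$2,875.56
  Sep: +$690.04 → -$2,185.52
  Oct: +$690.04 − $633.12 → -$2,128.60
  Nov: +$690.04 → -$1,438.56
  Dec: +$690.04 → -$748.52
  Jan: +$690.04 − $631.56 → -$690.04
  Feb: +$690.04 → $0.00
Lowest trial balance = -$4,314.12 (May)
Initial deposit = cushion − low point = $1,380.08 − (-$4,314.12) = $5,694.20

$5,694.20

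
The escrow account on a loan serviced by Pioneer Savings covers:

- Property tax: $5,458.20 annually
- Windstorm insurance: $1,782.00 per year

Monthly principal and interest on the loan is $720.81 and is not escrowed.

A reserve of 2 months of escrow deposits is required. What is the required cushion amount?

Property tax — $5,458.20 annually
Windstorm insurance — $1,782.00 annually
Annual escrow total = $5,458.20 + $1,782.00 = $7,240.20
Monthly escrow = $7,240.20 ÷ 12 = $603.35
Required cushion = 2 × $603.35 = $1,206.70

$1,206.70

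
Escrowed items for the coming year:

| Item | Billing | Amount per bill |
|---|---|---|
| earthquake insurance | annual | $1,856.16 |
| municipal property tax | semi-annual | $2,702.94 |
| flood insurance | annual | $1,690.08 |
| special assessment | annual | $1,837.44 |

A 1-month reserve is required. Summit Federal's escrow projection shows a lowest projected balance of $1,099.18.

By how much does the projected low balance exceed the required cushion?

$200.05

Earthquake insurance: $1,856.16 per year
Municipal property tax: $2,702.94 × 2 = $5,405.88 per year
Flood insurance: $1,690.08 per year
Special assessment: $1,837.44 per year
Yearly total = $1,856.16 + $5,405.88 + $1,690.08 + $1,837.44 = $10,789.56
Base monthly escrow = $10,789.56 / 12 = $899.13
Required cushion = 1 × $899.13 = $899.13
Excess over cushion: $1,099.18 − $899.13 = $200.05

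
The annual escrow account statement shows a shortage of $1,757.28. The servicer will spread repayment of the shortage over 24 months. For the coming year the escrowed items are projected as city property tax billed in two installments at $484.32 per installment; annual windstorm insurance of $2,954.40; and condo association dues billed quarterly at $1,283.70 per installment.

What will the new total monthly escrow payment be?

City property tax — $484.32 × 2 = $968.64/yr
Windstorm insurance — $2,954.40/yr
Condo association dues — $1,283.70 × 4 = $5,134.80/yr
Total annual escrow = $9,057.84
Monthly = $9,057.84 / 12 = $754.82
Shortage spread = $1,757.28 / 24 = $73.22/mo
New monthly escrow = $754.82 + $73.22 = $828.04

$828.04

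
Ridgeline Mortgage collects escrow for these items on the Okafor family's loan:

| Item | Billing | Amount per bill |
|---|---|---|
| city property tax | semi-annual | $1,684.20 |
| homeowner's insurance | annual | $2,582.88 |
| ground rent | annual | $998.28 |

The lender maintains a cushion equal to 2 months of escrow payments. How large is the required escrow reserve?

$1,158.26

City property tax: $1,684.20 × 2 = $3,368.40 per year
Homeowner's insurance: $2,582.88 per year
Ground rent: $998.28 per year
Annual escrow total = $6,949.56
Base monthly escrow = $6,949.56 ÷ 12 = $579.13
Reserve = 2 × $579.13 = $1,158.26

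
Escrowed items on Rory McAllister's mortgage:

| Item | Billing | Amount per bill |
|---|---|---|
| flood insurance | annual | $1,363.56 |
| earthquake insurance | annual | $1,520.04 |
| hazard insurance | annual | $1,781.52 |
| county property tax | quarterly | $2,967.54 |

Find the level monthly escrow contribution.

Flood insurance = $1,363.56/yr
Earthquake insurance = $1,520.04/yr
Hazard insurance = $1,781.52/yr
County property tax = $2,967.54 × 4 = $11,870.16/yr
Combined annual = $16,535.28
Per month = $16,535.28 / 12 = $1,377.94

$1,377.94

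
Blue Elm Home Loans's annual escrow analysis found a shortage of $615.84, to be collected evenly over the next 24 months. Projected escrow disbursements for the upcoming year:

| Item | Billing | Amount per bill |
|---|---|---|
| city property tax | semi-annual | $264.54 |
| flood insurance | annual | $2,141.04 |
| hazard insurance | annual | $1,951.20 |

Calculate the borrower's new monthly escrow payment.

$410.77

City property tax = $264.54 × 2 = $529.08/yr
Flood insurance = $2,141.04/yr
Hazard insurance = $1,951.20/yr
Combined annual = $4,621.32
Per month = $4,621.32 / 12 = $385.11
Monthly shortage recovery: $615.84 / 24 = $25.66
New monthly escrow = $385.11 + $25.66 = $410.77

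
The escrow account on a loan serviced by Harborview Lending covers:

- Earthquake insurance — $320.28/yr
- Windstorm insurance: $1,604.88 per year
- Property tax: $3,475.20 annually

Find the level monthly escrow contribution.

$450.03

Earthquake insurance — $320.28 annually
Windstorm insurance — $1,604.88 annually
Property tax — $3,475.20 annually
Annual escrow total = $320.28 + $1,604.88 + $3,475.20 = $5,400.36
Per month = $5,400.36 / 12 = $450.03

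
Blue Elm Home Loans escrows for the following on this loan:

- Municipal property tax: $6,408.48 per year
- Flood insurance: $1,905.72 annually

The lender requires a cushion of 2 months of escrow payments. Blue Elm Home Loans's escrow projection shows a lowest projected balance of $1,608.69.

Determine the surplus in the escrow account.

Municipal property tax — $6,408.48 annually
Flood insurance — $1,905.72 annually
Yearly total = $6,408.48 + $1,905.72 = $8,314.20
Monthly = $8,314.20 / 12 = $692.85
Required reserve = 2 × $692.85 = $1,385.70
Surplus = $1,608.69 − $1,385.70 = $222.99

$222.99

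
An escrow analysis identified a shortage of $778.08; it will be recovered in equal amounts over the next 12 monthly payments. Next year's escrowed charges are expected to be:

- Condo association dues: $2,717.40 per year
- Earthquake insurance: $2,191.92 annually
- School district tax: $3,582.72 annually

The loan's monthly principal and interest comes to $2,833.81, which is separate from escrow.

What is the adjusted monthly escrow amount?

Condo association dues: $2,717.40 per year
Earthquake insurance: $2,191.92 per year
School district tax: $3,582.72 per year
Combined annual = $2,717.40 + $2,191.92 + $3,582.72 = $8,492.04
Per month = $8,492.04 / 12 = $707.67
Shortage spread = $778.08 ÷ 12 = $64.84/mo
New monthly escrow = $707.67 + $64.84 = $772.51

$772.51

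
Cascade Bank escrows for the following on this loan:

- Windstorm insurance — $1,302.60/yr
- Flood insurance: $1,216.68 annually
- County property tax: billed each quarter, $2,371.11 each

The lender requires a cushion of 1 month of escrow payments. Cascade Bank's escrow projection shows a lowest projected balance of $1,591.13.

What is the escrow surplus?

Windstorm insurance = $1,302.60/yr
Flood insurance = $1,216.68/yr
County property tax = $2,371.11 × 4 = $9,484.44/yr
Annual escrow total = $1,302.60 + $1,216.68 + $9,484.44 = $12,003.72
Per month = $12,003.72 / 12 = $1,000.31
Cushion = 1 × $1,000.31 = $1,000.31
Excess over cushion: $1,591.13 − $1,000.31 = $590.82

$590.82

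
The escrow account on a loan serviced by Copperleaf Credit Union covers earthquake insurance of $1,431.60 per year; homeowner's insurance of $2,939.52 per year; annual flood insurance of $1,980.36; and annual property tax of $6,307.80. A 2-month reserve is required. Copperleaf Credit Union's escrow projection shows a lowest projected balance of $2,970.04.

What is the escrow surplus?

Earthquake insurance: $1,431.60/yr
Homeowner's insurance: $2,939.52/yr
Flood insurance: $1,980.36/yr
Property tax: $6,307.80/yr
Combined annual = $12,659.28
Monthly escrow = $12,659.28 ÷ 12 = $1,054.94
Cushion = 2 × $1,054.94 = $2,109.88
Surplus = $2,970.04 − $2,109.88 = $860.16

$860.16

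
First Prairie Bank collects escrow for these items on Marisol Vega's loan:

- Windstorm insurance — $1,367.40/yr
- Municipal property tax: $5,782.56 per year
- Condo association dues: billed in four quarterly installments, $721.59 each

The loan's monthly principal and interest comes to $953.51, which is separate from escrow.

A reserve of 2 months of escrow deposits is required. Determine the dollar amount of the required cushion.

$1,672.72

Windstorm insurance — $1,367.40 annually
Municipal property tax — $5,782.56 annually
Condo association dues — $721.59 × 4 = $2,886.36 annually
Total annual escrow = $10,036.32
Monthly = $10,036.32 ÷ 12 = $836.36
Cushion = 2 × $836.36 = $1,672.72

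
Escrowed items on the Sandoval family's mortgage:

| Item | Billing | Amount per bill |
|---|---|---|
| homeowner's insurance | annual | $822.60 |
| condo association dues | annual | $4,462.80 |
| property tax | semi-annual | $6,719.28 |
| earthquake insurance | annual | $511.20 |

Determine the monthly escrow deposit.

$1,602.93

Homeowner's insurance = $822.60/yr
Condo association dues = $4,462.80/yr
Property tax = $6,719.28 × 2 = $13,438.56/yr
Earthquake insurance = $511.20/yr
Combined annual = $822.60 + $4,462.80 + $13,438.56 + $511.20 = $19,235.16
Monthly = $19,235.16 ÷ 12 = $1,602.93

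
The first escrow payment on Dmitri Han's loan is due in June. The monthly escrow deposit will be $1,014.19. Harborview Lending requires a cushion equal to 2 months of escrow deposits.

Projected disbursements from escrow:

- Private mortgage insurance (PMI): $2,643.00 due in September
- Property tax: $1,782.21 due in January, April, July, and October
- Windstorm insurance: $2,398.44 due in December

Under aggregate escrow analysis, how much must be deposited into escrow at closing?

Cushion = 2 × $1,014.19 = $2,028.38
Trial balance (start $0, +$1,014.19 each month, − disbursements):
  Jun: +$1,014.19 → $1,014.19
  Jul: +$1,014.19 − $1,782.21 → $246.17
  Aug: +$1,014.19 → $1,260.36
  Sep: +$1,014.19 − $2,643.00 → -$368.45
  Oct: +$1,014.19 − $1,782.21 → -$1,136.47
  Nov: +$1,014.19 → -$122.28
  Dec: +$1,014.19 − $2,398.44 → -$1,506.53
  Jan: +$1,014.19 − $1,782.21 → -$2,274.55
  Feb: +$1,014.19 → -$1,260.36
  Mar: +$1,014.19 → -$246.17
  Apr: +$1,014.19 − $1,782.21 → -$1,014.19
  May: +$1,014.19 → $0.00
Lowest trial balance = -$2,274.55 (Jan)
Initial deposit = cushion − low point = $2,028.38 − (-$2,274.55) = $4,302.93

$4,302.93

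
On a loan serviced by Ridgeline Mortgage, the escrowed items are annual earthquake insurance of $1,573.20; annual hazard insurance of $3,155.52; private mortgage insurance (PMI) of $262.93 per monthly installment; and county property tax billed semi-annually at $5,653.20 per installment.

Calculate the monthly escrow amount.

$1,599.19

Earthquake insurance = $1,573.20/yr
Hazard insurance = $3,155.52/yr
Private mortgage insurance (PMI) = $262.93 × 12 = $3,155.16/yr
County property tax = $5,653.20 × 2 = $11,306.40/yr
Total per year = $19,190.28
Base monthly escrow = $19,190.28 ÷ 12 = $1,599.19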